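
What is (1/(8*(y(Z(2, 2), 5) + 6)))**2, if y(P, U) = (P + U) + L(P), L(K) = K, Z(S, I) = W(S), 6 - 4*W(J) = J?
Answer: 1/10816 ≈ 9.2456e-5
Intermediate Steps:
W(J) = 3/2 - J/4
Z(S, I) = 3/2 - S/4
y(P, U) = U + 2*P (y(P, U) = (P + U) + P = U + 2*P)
(1/(8*(y(Z(2, 2), 5) + 6)))**2 = (1/(8*((5 + 2*(3/2 - 1/4*2)) + 6)))**2 = (1/(8*((5 + 2*(3/2 - 1/2)) + 6)))**2 = (1/(8*((5 + 2*1) + 6)))**2 = (1/(8*((5 + 2) + 6)))**2 = (1/(8*(7 + 6)))**2 = (1/(8*13))**2 = (1/104)**2 = 1/10816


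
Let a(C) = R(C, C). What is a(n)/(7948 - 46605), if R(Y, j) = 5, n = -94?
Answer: -5/38657 ≈ -0.00012934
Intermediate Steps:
a(C) = 5
a(n)/(7948 - 46605) = 5/(7948 - 46605) = 5/(-38657) = 5*(-1/38657) = -5/38657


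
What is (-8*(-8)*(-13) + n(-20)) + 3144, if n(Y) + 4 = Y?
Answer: 2288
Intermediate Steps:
n(Y) = -4 + Y
(-8*(-8)*(-13) + n(-20)) + 3144 = (-8*(-8)*(-13) + (-4 - 20)) + 3144 = (64*(-13) - 24) + 3144 = (-832 - 24) + 3144 = -856 + 3144 = 2288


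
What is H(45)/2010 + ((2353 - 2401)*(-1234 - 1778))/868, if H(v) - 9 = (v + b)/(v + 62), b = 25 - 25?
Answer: 1295618136/7778365 ≈ 166.57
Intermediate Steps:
b = 0
H(v) = 9 + v/(62 + v) (H(v) = 9 + (v + 0)/(v + 62) = 9 + v/(62 + v))
H(45)/2010 + ((2353 - 2401)*(-1234 - 1778))/868 = (2*(279 + 5*45)/(62 + 45))/2010 + ((2353 - 2401)*(-1234 - 1778))/868 = (2*(279 + 225)/107)*(1/2010) - 48*(-3012)*(1/868) = (2*(1/107)*504)*(1/2010) + 144576*(1/868) = (1008/107)*(1/2010) + 36144/217 = 168/35845 + 36144/217 = 1295618136/7778365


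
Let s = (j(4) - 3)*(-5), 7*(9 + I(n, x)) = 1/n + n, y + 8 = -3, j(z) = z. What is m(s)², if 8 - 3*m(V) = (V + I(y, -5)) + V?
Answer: 4844401/53361 ≈ 90.785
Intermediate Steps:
y = -11 (y = -8 - 3 = -11)
I(n, x) = -9 + n/7 + 1/(7*n) (I(n, x) = -9 + (1/n + n)/7 = -9 + (n + 1/n)/7 = -9 + (n/7 + 1/(7*n)) = -9 + n/7 + 1/(7*n))
s = -5 (s = (4 - 3)*(-5) = 1*(-5) = -5)
m(V) = 477/77 - 2*V/3 (m(V) = 8/3 - ((V + (⅐)*(1 - 11*(-63 - 11))/(-11)) + V)/3 = 8/3 - ((V + (⅐)*(-1/11)*(1 - 11*(-74))) + V)/3 = 8/3 - ((V + (⅐)*(-1/11)*(1 + 814)) + V)/3 = 8/3 - ((V + (⅐)*(-1/11)*815) + V)/3 = 8/3 - ((V - 815/77) + V)/3 = 8/3 - ((-815/77 + V) + V)/3 = 8/3 - (-815/77 + 2*V)/3 = 8/3 + (815/231 - 2*V/3) = 477/77 - 2*V/3)
m(s)² = (477/77 - ⅔*(-5))² = (477/77 + 10/3)² = (2201/231)² = 4844401/53361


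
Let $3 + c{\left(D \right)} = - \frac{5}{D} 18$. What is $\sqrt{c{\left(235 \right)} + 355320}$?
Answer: $\frac{\sqrt{784894407}}{47} \approx 596.08$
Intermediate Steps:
$c{\left(D \right)} = -3 - \frac{90}{D}$ ($c{\left(D \right)} = -3 + - \frac{5}{D} 18 = -3 - \frac{90}{D}$)
$\sqrt{c{\left(235 \right)} + 355320} = \sqrt{\left(-3 - \frac{90}{235}\right) + 355320} = \sqrt{\left(-3 - \frac{18}{47}\right) + 355320} = \sqrt{- \frac{159}{47} + 355320} = \sqrt{\frac{16699881}{47}} = \frac{\sqrt{784894407}}{47}$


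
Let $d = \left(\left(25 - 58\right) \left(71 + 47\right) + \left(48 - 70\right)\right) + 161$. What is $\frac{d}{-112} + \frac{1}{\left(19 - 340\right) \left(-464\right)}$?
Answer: $\frac{17477651}{521304} \approx 33.527$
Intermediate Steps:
$d = -3755$ ($d = \left(\left(-33\right) 118 - 22\right) + 161 = \left(-3894 - 22\right) + 161 = -3916 + 161 = -3755$)
$\frac{d}{-112} + \frac{1}{\left(19 - 340\right) \left(-464\right)} = - \frac{3755}{-112} + \frac{1}{\left(19 - 340\right) \left(-464\right)} = \left(-3755\right) \left(- \frac{1}{112}\right) + \frac{1}{-321} \left(- \frac{1}{464}\right) = \frac{3755}{112} - - \frac{1}{148944} = \frac{3755}{112} + \frac{1}{148944} = \frac{17477651}{521304}$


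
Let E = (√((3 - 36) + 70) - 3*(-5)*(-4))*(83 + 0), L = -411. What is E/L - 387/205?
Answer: 287281/28085 - 83*√37/411 ≈ 9.0006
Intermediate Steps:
E = -4980 + 83*√37 (E = (√(-33 + 70) + 15*(-4))*83 = (√37 - 60)*83 = (-60 + √37)*83 = -4980 + 83*√37 ≈ -4475.1)
E/L - 387/205 = (-4980 + 83*√37)/(-411) - 387/205 = (-4980 + 83*√37)*(-1/411) - 387*1/205 = (1660/137 - 83*√37/411) - 387/205 = 287281/28085 - 83*√37/411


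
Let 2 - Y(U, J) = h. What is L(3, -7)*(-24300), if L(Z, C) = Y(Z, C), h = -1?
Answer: -72900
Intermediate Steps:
Y(U, J) = 3 (Y(U, J) = 2 - 1*(-1) = 2 + 1 = 3)
L(Z, C) = 3
L(3, -7)*(-24300) = 3*(-24300) = -72900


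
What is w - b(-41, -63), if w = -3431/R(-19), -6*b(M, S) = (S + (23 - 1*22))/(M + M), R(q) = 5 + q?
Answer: 211115/861 ≈ 245.20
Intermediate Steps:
b(M, S) = -(1 + S)/(12*M) (b(M, S) = -(S + (23 - 1*22))/(6*(M + M)) = -(S + (23 - 22))/(6*(2*M)) = -(S + 1)*1/(2*M)/6 = -(1 + S)*1/(2*M)/6 = -(1 + S)/(12*M))
w = 3431/14 (w = -3431/(5 - 19) = -3431/(-14) = -3431*(-1/14) = 3431/14 ≈ 245.07)
w - b(-41, -63) = 3431/14 - (-1 - 1*(-63))/(12*(-41)) = 3431/14 - (-1)*(-1 + 63)/(12*41) = 3431/14 - (-1)*62/(12*41) = 3431/14 - 1*(-31/246) = 3431/14 + 31/246 = 211115/861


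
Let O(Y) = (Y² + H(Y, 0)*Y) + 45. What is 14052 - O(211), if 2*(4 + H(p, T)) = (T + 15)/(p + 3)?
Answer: -12701925/428 ≈ -29677.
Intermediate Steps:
H(p, T) = -4 + (15 + T)/(2*(3 + p)) (H(p, T) = -4 + ((T + 15)/(p + 3))/2 = -4 + ((15 + T)/(3 + p))/2 = -4 + (15 + T)/(2*(3 + p)))
O(Y) = 45 + Y² + Y*(-9 - 8*Y)/(2*(3 + Y)) (O(Y) = (Y² + ((-9 + 0 - 8*Y)/(2*(3 + Y)))*Y) + 45 = (Y² + ((-9 - 8*Y)/(2*(3 + Y)))*Y) + 45 = (Y² + Y*(-9 - 8*Y)/(2*(3 + Y))) + 45 = 45 + Y² + Y*(-9 - 8*Y)/(2*(3 + Y)))
14052 - O(211) = 14052 - (135 + 211³ - 1*211² + (81/2)*211)/(3 + 211) = 14052 - (135 + 9393931 - 1*44521 + 17091/2)/214 = 14052 - (135 + 9393931 - 44521 + 17091/2)/214 = 14052 - 18716181/(214*2) = 14052 - 1*18716181/428 = 14052 - 18716181/428 = -12701925/428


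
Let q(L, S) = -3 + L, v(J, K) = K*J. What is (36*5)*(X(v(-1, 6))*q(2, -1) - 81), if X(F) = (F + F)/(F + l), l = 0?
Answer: -14940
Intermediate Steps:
v(J, K) = J*K
X(F) = 2 (X(F) = (F + F)/(F + 0) = (2*F)/F = 2)
(36*5)*(X(v(-1, 6))*q(2, -1) - 81) = (36*5)*(2*(-3 + 2) - 81) = 180*(2*(-1) - 81) = 180*(-2 - 81) = 180*(-83) = -14940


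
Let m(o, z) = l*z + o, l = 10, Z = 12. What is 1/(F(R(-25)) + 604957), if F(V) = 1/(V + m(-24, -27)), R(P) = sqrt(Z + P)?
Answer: 52297927399/31637997087659486 + I*sqrt(13)/31637997087659486 ≈ 1.653e-6 + 1.1396e-16*I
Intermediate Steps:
m(o, z) = o + 10*z (m(o, z) = 10*z + o = o + 10*z)
R(P) = sqrt(12 + P)
F(V) = 1/(-294 + V) (F(V) = 1/(V + (-24 + 10*(-27))) = 1/(V + (-24 - 270)) = 1/(V - 294) = 1/(-294 + V))
1/(F(R(-25)) + 604957) = 1/(1/(-294 + sqrt(12 - 25)) + 604957) = 1/(1/(-294 + sqrt(-13)) + 604957) = 1/(1/(-294 + I*sqrt(13)) + 604957) = 1/(604957 + 1/(-294 + I*sqrt(13)))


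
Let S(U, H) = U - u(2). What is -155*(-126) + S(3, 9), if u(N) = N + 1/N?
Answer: 39061/2 ≈ 19531.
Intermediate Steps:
S(U, H) = -5/2 + U (S(U, H) = U - (2 + 1/2) = U - (2 + ½) = U - 1*5/2 = U - 5/2 = -5/2 + U)
-155*(-126) + S(3, 9) = -155*(-126) + (-5/2 + 3) = 19530 + ½ = 39061/2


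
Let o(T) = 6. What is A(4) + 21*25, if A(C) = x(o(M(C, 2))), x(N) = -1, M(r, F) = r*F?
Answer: 524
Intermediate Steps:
M(r, F) = F*r
A(C) = -1
A(4) + 21*25 = -1 + 21*25 = -1 + 525 = 524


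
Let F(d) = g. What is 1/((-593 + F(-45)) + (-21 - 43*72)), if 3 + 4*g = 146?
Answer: -4/14697 ≈ -0.00027216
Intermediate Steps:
g = 143/4 (g = -¾ + (¼)*146 = -¾ + 73/2 = 143/4 ≈ 35.750)
F(d) = 143/4
1/((-593 + F(-45)) + (-21 - 43*72)) = 1/((-593 + 143/4) + (-21 - 43*72)) = 1/(-2229/4 + (-21 - 3096)) = 1/(-2229/4 - 3117) = 1/(-14697/4) = -4/14697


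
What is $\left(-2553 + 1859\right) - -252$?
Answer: $-442$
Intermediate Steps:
$\left(-2553 + 1859\right) - -252 = -694 + 252 = -442$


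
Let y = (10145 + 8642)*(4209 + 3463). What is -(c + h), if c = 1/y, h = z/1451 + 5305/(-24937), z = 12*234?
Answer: -8983221086404011/5215280207690168 ≈ -1.7225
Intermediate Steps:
y = 144133864 (y = 18787*7672 = 144133864)
z = 2808
h = 62325541/36183587 (h = 2808/1451 + 5305/(-24937) = 2808*(1/1451) + 5305*(-1/24937) = 2808/1451 - 5305/24937 = 62325541/36183587 ≈ 1.7225)
c = 1/144133864 ≈ 6.9380e-9
-(c + h) = -(1/144133864 + 62325541/36183587) = -1*8983221086404011/5215280207690168 = -8983221086404011/5215280207690168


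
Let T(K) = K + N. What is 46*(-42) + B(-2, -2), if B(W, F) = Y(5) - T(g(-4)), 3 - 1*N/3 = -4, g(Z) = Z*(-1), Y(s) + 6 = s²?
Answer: -1938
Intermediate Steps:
Y(s) = -6 + s²
g(Z) = -Z
N = 21 (N = 9 - 3*(-4) = 9 + 12 = 21)
T(K) = 21 + K (T(K) = K + 21 = 21 + K)
B(W, F) = -6 (B(W, F) = (-6 + 5²) - (21 - 1*(-4)) = (-6 + 25) - (21 + 4) = 19 - 1*25 = 19 - 25 = -6)
46*(-42) + B(-2, -2) = 46*(-42) - 6 = -1932 - 6 = -1938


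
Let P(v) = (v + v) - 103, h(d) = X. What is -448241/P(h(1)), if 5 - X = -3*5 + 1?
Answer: 448241/65 ≈ 6896.0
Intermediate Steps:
X = 19 (X = 5 - (-3*5 + 1) = 5 - (-15 + 1) = 5 - 1*(-14) = 5 + 14 = 19)
h(d) = 19
P(v) = -103 + 2*v (P(v) = 2*v - 103 = -103 + 2*v)
-448241/P(h(1)) = -448241/(-103 + 2*19) = -448241/(-103 + 38) = -448241/(-65) = -448241*(-1/65) = 448241/65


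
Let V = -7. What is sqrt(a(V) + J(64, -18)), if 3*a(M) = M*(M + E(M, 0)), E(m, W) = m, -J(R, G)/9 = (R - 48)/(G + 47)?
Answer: sqrt(209670)/87 ≈ 5.2632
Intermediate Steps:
J(R, G) = -9*(-48 + R)/(47 + G) (J(R, G) = -9*(R - 48)/(G + 47) = -9*(-48 + R)/(47 + G))
a(M) = 2*M**2/3 (a(M) = (M*(M + M))/3 = (M*(2*M))/3 = (2*M**2)/3 = 2*M**2/3)
sqrt(a(V) + J(64, -18)) = sqrt((2/3)*(-7)**2 + 9*(48 - 1*64)/(47 - 18)) = sqrt((2/3)*49 + 9*(48 - 64)/29) = sqrt(98/3 + 9*(1/29)*(-16)) = sqrt(98/3 - 144/29) = sqrt(2410/87) = sqrt(209670)/87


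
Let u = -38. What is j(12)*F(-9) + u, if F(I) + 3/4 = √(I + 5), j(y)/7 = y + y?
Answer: -164 + 336*I ≈ -164.0 + 336.0*I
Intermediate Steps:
j(y) = 14*y (j(y) = 7*(y + y) = 7*(2*y) = 14*y)
F(I) = -¾ + √(5 + I) (F(I) = -¾ + √(I + 5) = -¾ + √(5 + I))
j(12)*F(-9) + u = (14*12)*(-¾ + √(5 - 9)) - 38 = 168*(-¾ + √(-4)) - 38 = 168*(-¾ + 2*I) - 38 = (-126 + 336*I) - 38 = -164 + 336*I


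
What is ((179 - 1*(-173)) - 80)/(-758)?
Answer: -136/379 ≈ -0.35884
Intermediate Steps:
((179 - 1*(-173)) - 80)/(-758) = ((179 + 173) - 80)*(-1/758) = (352 - 80)*(-1/758) = 272*(-1/758) = -136/379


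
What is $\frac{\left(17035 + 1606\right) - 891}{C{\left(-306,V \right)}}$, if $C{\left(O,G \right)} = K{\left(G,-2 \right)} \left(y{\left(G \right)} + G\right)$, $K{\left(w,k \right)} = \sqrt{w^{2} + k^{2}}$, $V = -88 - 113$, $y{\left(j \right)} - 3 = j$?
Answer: $- \frac{3550 \sqrt{40405}}{3224319} \approx -0.22131$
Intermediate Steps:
$y{\left(j \right)} = 3 + j$
$V = -201$
$K{\left(w,k \right)} = \sqrt{k^{2} + w^{2}}$
$C{\left(O,G \right)} = \sqrt{4 + G^{2}} \left(3 + 2 G\right)$ ($C{\left(O,G \right)} = \sqrt{\left(-2\right)^{2} + G^{2}} \left(\left(3 + G\right) + G\right) = \sqrt{4 + G^{2}} \left(3 + 2 G\right)$)
$\frac{\left(17035 + 1606\right) - 891}{C{\left(-306,V \right)}} = \frac{\left(17035 + 1606\right) - 891}{\sqrt{4 + \left(-201\right)^{2}} \left(3 + 2 \left(-201\right)\right)} = \frac{18641 - 891}{\sqrt{4 + 40401} \left(3 - 402\right)} = \frac{17750}{\sqrt{40405} \left(-399\right)} = \frac{17750}{\left(-399\right) \sqrt{40405}} = 17750 \left(- \frac{\sqrt{40405}}{16121595}\right) = - \frac{3550 \sqrt{40405}}{3224319}$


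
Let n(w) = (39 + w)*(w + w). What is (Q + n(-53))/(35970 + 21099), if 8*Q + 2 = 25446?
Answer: 9329/114138 ≈ 0.081734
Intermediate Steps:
n(w) = 2*w*(39 + w) (n(w) = (39 + w)*(2*w) = 2*w*(39 + w))
Q = 6361/2 (Q = -¼ + (⅛)*25446 = -¼ + 12723/4 = 6361/2 ≈ 3180.5)
(Q + n(-53))/(35970 + 21099) = (6361/2 + 2*(-53)*(39 - 53))/(35970 + 21099) = (6361/2 + 2*(-53)*(-14))/57069 = (6361/2 + 1484)*(1/57069) = (9329/2)*(1/57069) = 9329/114138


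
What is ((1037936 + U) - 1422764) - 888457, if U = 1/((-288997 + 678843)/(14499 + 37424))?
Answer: -496385012187/389846 ≈ -1.2733e+6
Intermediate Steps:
U = 51923/389846 (U = 1/(389846/51923) = 51923/389846 ≈ 0.13319)
((1037936 + U) - 1422764) - 888457 = ((1037936 + 51923/389846) - 1422764) - 888457 = (404635249779/389846 - 1422764) - 888457 = -150023604565/389846 - 888457 = -496385012187/389846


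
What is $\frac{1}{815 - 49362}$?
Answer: $- \frac{1}{48547} \approx -2.0599 \cdot 10^{-5}$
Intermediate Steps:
$\frac{1}{815 - 49362} = \frac{1}{-48547} = - \frac{1}{48547}$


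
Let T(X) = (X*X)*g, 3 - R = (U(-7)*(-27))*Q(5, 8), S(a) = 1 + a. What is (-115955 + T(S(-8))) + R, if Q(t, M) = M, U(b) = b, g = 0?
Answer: -117464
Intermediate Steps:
R = -1509 (R = 3 - (-7*(-27))*8 = 3 - 189*8 = 3 - 1*1512 = 3 - 1512 = -1509)
T(X) = 0 (T(X) = (X*X)*0 = X²*0 = 0)
(-115955 + T(S(-8))) + R = (-115955 + 0) - 1509 = -115955 - 1509 = -117464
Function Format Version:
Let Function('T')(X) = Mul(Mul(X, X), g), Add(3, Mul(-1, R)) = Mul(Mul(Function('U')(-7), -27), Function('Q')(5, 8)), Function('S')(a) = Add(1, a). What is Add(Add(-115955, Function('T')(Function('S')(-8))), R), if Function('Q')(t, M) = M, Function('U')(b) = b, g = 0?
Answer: -117464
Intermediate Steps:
R = -1509 (R = Add(3, Mul(-1, Mul(Mul(-7, -27), 8))) = Add(3, Mul(-1, Mul(189, 8))) = Add(3, Mul(-1, 1512)) = Add(3, -1512) = -1509)
Function('T')(X) = 0 (Function('T')(X) = Mul(Mul(X, X), 0) = Mul(Pow(X, 2), 0) = 0)
Add(Add(-115955, Function('T')(Function('S')(-8))), R) = Add(Add(-115955, 0), -1509) = Add(-115955, -1509) = -117464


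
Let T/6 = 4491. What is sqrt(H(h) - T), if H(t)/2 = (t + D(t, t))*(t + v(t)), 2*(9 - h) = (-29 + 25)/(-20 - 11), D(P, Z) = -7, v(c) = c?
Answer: I*sqrt(25828626)/31 ≈ 163.94*I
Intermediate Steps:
T = 26946 (T = 6*4491 = 26946)
h = 277/31 (h = 9 - (-29 + 25)/(2*(-20 - 11)) = 9 - (-2)/(-31) = 9 - (-2)*(-1)/31 = 9 - 1/2*4/31 = 9 - 2/31 = 277/31 ≈ 8.9355)
H(t) = 4*t*(-7 + t) (H(t) = 2*((t - 7)*(t + t)) = 2*((-7 + t)*(2*t)) = 2*(2*t*(-7 + t)) = 4*t*(-7 + t))
sqrt(H(h) - T) = sqrt(4*(277/31)*(-7 + 277/31) - 1*26946) = sqrt(4*(277/31)*(60/31) - 26946) = sqrt(66480/961 - 26946) = sqrt(-25828626/961) = I*sqrt(25828626)/31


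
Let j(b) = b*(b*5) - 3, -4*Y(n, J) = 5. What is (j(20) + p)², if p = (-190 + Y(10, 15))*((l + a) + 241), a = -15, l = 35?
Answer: 36740072329/16 ≈ 2.2963e+9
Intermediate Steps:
Y(n, J) = -5/4 (Y(n, J) = -¼*5 = -5/4)
j(b) = -3 + 5*b² (j(b) = b*(5*b) - 3 = 5*b² - 3 = -3 + 5*b²)
p = -199665/4 (p = (-190 - 5/4)*((35 - 15) + 241) = -765*(20 + 241)/4 = -765/4*261 = -199665/4 ≈ -49916.)
(j(20) + p)² = ((-3 + 5*20²) - 199665/4)² = ((-3 + 5*400) - 199665/4)² = ((-3 + 2000) - 199665/4)² = (1997 - 199665/4)² = (-191677/4)² = 36740072329/16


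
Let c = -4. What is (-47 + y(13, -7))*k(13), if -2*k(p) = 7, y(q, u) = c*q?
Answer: 693/2 ≈ 346.50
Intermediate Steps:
y(q, u) = -4*q
k(p) = -7/2 (k(p) = -½*7 = -7/2)
(-47 + y(13, -7))*k(13) = (-47 - 4*13)*(-7/2) = (-47 - 52)*(-7/2) = -99*(-7/2) = 693/2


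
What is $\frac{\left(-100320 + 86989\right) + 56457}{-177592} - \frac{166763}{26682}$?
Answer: $- \frac{7691615657}{1184627436} \approx -6.4929$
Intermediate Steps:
$\frac{\left(-100320 + 86989\right) + 56457}{-177592} - \frac{166763}{26682} = \left(-13331 + 56457\right) \left(- \frac{1}{177592}\right) - \frac{166763}{26682} = 43126 \left(- \frac{1}{177592}\right) - \frac{166763}{26682} = - \frac{21563}{88796} - \frac{166763}{26682} = - \frac{7691615657}{1184627436}$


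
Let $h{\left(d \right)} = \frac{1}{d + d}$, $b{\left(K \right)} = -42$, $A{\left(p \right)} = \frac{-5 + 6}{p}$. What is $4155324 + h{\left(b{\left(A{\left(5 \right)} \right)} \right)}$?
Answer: $\frac{349047215}{84} \approx 4.1553 \cdot 10^{6}$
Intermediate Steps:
$A{\left(p \right)} = \frac{1}{p}$ ($A{\left(p \right)} = 1 \frac{1}{p} = \frac{1}{p}$)
$h{\left(d \right)} = \frac{1}{2 d}$
$4155324 + h{\left(b{\left(A{\left(5 \right)} \right)} \right)} = 4155324 + \frac{1}{2 \left(-42\right)} = 4155324 + \frac{1}{2} \left(- \frac{1}{42}\right) = 4155324 - \frac{1}{84} = \frac{349047215}{84}$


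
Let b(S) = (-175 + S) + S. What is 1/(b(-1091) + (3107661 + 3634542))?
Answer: 1/6739846 ≈ 1.4837e-7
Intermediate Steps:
b(S) = -175 + 2*S
1/(b(-1091) + (3107661 + 3634542)) = 1/((-175 + 2*(-1091)) + (3107661 + 3634542)) = 1/((-175 - 2182) + 6742203) = 1/(-2357 + 6742203) = 1/6739846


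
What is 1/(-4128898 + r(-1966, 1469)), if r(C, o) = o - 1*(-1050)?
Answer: -1/4126379 ≈ -2.4234e-7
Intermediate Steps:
r(C, o) = 1050 + o (r(C, o) = o + 1050 = 1050 + o)
1/(-4128898 + r(-1966, 1469)) = 1/(-4128898 + (1050 + 1469)) = 1/(-4128898 + 2519) = 1/(-4126379) = -1/4126379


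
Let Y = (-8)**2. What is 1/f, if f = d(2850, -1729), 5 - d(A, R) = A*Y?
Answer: -1/182395 ≈ -5.4826e-6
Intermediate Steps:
Y = 64
d(A, R) = 5 - 64*A (d(A, R) = 5 - A*64 = 5 - 64*A)
f = -182395 (f = 5 - 64*2850 = 5 - 182400 = -182395)
1/f = 1/(-182395) = -1/182395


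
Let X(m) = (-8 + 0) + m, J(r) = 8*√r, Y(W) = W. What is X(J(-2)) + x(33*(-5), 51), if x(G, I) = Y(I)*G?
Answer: -8423 + 8*I*√2 ≈ -8423.0 + 11.314*I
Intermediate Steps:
x(G, I) = G*I (x(G, I) = I*G = G*I)
X(m) = -8 + m
X(J(-2)) + x(33*(-5), 51) = (-8 + 8*√(-2)) + (33*(-5))*51 = (-8 + 8*(I*√2)) - 165*51 = (-8 + 8*I*√2) - 8415 = -8423 + 8*I*√2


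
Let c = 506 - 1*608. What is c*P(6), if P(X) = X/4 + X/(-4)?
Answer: 0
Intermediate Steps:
c = -102 (c = 506 - 608 = -102)
P(X) = 0 (P(X) = X*(¼) + X*(-¼) = X/4 - X/4 = 0)
c*P(6) = -102*0 = 0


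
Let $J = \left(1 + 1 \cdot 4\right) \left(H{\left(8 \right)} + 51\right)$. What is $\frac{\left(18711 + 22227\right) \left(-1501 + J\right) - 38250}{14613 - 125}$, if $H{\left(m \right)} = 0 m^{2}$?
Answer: $- \frac{25523499}{7244} \approx -3523.4$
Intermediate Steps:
$H{\left(m \right)} = 0$
$J = 255$ ($J = \left(1 + 1 \cdot 4\right) \left(0 + 51\right) = \left(1 + 4\right) 51 = 5 \cdot 51 = 255$)
$\frac{\left(18711 + 22227\right) \left(-1501 + J\right) - 38250}{14613 - 125} = \frac{\left(18711 + 22227\right) \left(-1501 + 255\right) - 38250}{14613 - 125} = \frac{40938 \left(-1246\right) - 38250}{14488} = \left(-51008748 - 38250\right) \frac{1}{14488} = \left(-51046998\right) \frac{1}{14488} = - \frac{25523499}{7244}$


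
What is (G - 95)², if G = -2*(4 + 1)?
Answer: 11025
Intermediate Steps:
G = -10 (G = -2*5 = -10)
(G - 95)² = (-10 - 95)² = (-105)² = 11025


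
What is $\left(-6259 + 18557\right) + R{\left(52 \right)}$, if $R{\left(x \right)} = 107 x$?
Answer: $17862$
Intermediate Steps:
$\left(-6259 + 18557\right) + R{\left(52 \right)} = \left(-6259 + 18557\right) + 107 \cdot 52 = 12298 + 5564 = 17862$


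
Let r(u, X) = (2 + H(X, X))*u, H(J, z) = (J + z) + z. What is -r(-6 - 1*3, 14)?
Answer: 396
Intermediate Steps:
H(J, z) = J + 2*z
r(u, X) = u*(2 + 3*X) (r(u, X) = (2 + (X + 2*X))*u = (2 + 3*X)*u = u*(2 + 3*X))
-r(-6 - 1*3, 14) = -(-6 - 1*3)*(2 + 3*14) = -(-6 - 3)*(2 + 42) = -(-9)*44 = -1*(-396) = 396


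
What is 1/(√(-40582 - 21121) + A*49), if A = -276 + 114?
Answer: -7938/63073547 - I*√61703/63073547 ≈ -0.00012585 - 3.9383e-6*I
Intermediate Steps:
A = -162
1/(√(-40582 - 21121) + A*49) = 1/(√(-40582 - 21121) - 162*49) = 1/(√(-61703) - 7938) = 1/(I*√61703 - 7938) = 1/(-7938 + I*√61703)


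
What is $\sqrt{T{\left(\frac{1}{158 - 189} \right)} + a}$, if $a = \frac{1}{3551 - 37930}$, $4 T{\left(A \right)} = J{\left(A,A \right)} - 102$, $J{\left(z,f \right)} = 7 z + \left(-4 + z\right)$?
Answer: $\frac{5 i \sqrt{5023528238}}{68758} \approx 5.1541 i$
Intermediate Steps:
$J{\left(z,f \right)} = -4 + 8 z$
$T{\left(A \right)} = - \frac{53}{2} + 2 A$ ($T{\left(A \right)} = \frac{\left(-4 + 8 A\right) - 102}{4} = \frac{-106 + 8 A}{4} = - \frac{53}{2} + 2 A$)
$a = - \frac{1}{34379}$ ($a = \frac{1}{-34379} = - \frac{1}{34379} \approx -2.9088 \cdot 10^{-5}$)
$\sqrt{T{\left(\frac{1}{158 - 189} \right)} + a} = \sqrt{\left(- \frac{53}{2} + \frac{2}{158 - 189}\right) - \frac{1}{34379}} = \sqrt{\left(- \frac{53}{2} + \frac{2}{-31}\right) - \frac{1}{34379}} = \sqrt{\left(- \frac{53}{2} + 2 \left(- \frac{1}{31}\right)\right) - \frac{1}{34379}} = \sqrt{\left(- \frac{53}{2} - \frac{2}{31}\right) - \frac{1}{34379}} = \sqrt{- \frac{1647}{62} - \frac{1}{34379}} = \sqrt{- \frac{1826525}{68758}} = \frac{5 i \sqrt{5023528238}}{68758}$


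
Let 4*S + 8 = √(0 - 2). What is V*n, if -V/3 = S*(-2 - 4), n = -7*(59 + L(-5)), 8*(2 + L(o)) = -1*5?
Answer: 28413/2 - 28413*I*√2/16 ≈ 14207.0 - 2511.4*I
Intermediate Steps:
L(o) = -21/8 (L(o) = -2 + (-1*5)/8 = -2 + (⅛)*(-5) = -2 - 5/8 = -21/8)
S = -2 + I*√2/4 (S = -2 + √(0 - 2)/4 = -2 + √(-2)/4 = -2 + (I*√2)/4 = -2 + I*√2/4 ≈ -2.0 + 0.35355*I)
n = -3157/8 (n = -7*(59 - 21/8) = -7*451/8 = -3157/8 ≈ -394.63)
V = -36 + 9*I*√2/2 (V = -3*(-2 + I*√2/4)*(-2 - 4) = -3*(-2 + I*√2/4)*(-6) = -3*(12 - 3*I*√2/2) = -36 + 9*I*√2/2 ≈ -36.0 + 6.364*I)
V*n = (-36 + 9*I*√2/2)*(-3157/8) = 28413/2 - 28413*I*√2/16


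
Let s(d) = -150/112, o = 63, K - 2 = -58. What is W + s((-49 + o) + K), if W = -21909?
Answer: -1226979/56 ≈ -21910.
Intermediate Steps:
K = -56 (K = 2 - 58 = -56)
s(d) = -75/56 (s(d) = -150*1/112 = -75/56)
W + s((-49 + o) + K) = -21909 - 75/56 = -1226979/56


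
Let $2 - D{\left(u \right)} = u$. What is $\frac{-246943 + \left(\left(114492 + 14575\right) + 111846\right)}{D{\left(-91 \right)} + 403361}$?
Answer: $- \frac{3015}{201727} \approx -0.014946$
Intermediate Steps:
$D{\left(u \right)} = 2 - u$
$\frac{-246943 + \left(\left(114492 + 14575\right) + 111846\right)}{D{\left(-91 \right)} + 403361} = \frac{-246943 + \left(\left(114492 + 14575\right) + 111846\right)}{\left(2 - -91\right) + 403361} = \frac{-246943 + \left(129067 + 111846\right)}{\left(2 + 91\right) + 403361} = \frac{-246943 + 240913}{93 + 403361} = - \frac{6030}{403454} = \left(-6030\right) \frac{1}{403454} = - \frac{3015}{201727}$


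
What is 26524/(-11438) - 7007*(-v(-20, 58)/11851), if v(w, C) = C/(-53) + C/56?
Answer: -254268109/108033716 ≈ -2.3536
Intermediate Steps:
v(w, C) = -3*C/2968 (v(w, C) = C*(-1/53) + C*(1/56) = -C/53 + C/56 = -3*C/2968)
26524/(-11438) - 7007*(-v(-20, 58)/11851) = 26524/(-11438) - 7007/((-11851/((-3/2968*58)))) = 26524*(-1/11438) - 7007/((-11851/(-87/1484))) = -698/301 - 7007/((-11851*(-1484/87))) = -698/301 - 7007/17586884/87 = -698/301 - 7007*87/17586884 = -698/301 - 12441/358916 = -254268109/108033716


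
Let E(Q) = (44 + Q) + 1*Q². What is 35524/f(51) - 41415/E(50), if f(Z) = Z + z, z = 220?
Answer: 80925791/702974 ≈ 115.12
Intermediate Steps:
f(Z) = 220 + Z (f(Z) = Z + 220 = 220 + Z)
E(Q) = 44 + Q + Q² (E(Q) = (44 + Q) + Q² = 44 + Q + Q²)
35524/f(51) - 41415/E(50) = 35524/(220 + 51) - 41415/(44 + 50 + 50²) = 35524/271 - 41415/(44 + 50 + 2500) = 35524*(1/271) - 41415/2594 = 35524/271 - 41415*1/2594 = 35524/271 - 41415/2594 = 80925791/702974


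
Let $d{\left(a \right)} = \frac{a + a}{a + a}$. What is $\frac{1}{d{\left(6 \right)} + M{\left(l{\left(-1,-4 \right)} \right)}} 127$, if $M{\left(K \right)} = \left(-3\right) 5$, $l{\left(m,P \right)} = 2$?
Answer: $- \frac{127}{14} \approx -9.0714$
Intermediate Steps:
$M{\left(K \right)} = -15$
$d{\left(a \right)} = 1$ ($d{\left(a \right)} = \frac{2 a}{2 a} = 2 a \frac{1}{2 a} = 1$)
$\frac{1}{d{\left(6 \right)} + M{\left(l{\left(-1,-4 \right)} \right)}} 127 = \frac{1}{1 - 15} \cdot 127 = \frac{1}{-14} \cdot 127 = \left(- \frac{1}{14}\right) 127 = - \frac{127}{14}$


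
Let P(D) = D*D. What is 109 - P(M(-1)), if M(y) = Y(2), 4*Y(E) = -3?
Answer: 1735/16 ≈ 108.44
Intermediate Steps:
Y(E) = -3/4 (Y(E) = (1/4)*(-3) = -3/4)
M(y) = -3/4
P(D) = D**2
109 - P(M(-1)) = 109 - (-3/4)**2 = 109 - 1*9/16 = 109 - 9/16 = 1735/16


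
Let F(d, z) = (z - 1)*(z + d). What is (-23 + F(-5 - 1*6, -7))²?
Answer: 14641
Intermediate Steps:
F(d, z) = (-1 + z)*(d + z)
(-23 + F(-5 - 1*6, -7))² = (-23 + ((-7)² - (-5 - 1*6) - 1*(-7) + (-5 - 1*6)*(-7)))² = (-23 + (49 - (-5 - 6) + 7 + (-5 - 6)*(-7)))² = (-23 + (49 - 1*(-11) + 7 - 11*(-7)))² = (-23 + (49 + 11 + 7 + 77))² = (-23 + 144)² = 121² = 14641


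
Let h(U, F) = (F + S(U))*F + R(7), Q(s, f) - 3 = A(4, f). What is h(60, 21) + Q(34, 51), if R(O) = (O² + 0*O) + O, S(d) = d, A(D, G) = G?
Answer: 1811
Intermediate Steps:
Q(s, f) = 3 + f
R(O) = O + O² (R(O) = (O² + 0) + O = O² + O = O + O²)
h(U, F) = 56 + F*(F + U) (h(U, F) = (F + U)*F + 7*(1 + 7) = F*(F + U) + 7*8 = F*(F + U) + 56 = 56 + F*(F + U))
h(60, 21) + Q(34, 51) = (56 + 21² + 21*60) + (3 + 51) = (56 + 441 + 1260) + 54 = 1757 + 54 = 1811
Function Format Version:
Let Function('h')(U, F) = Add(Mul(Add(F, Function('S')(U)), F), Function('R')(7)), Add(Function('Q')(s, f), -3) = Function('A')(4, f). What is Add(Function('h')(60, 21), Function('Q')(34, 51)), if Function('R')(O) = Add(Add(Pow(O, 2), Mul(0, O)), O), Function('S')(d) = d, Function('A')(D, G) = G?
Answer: 1811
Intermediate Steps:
Function('Q')(s, f) = Add(3, f)
Function('R')(O) = Add(O, Pow(O, 2)) (Function('R')(O) = Add(Add(Pow(O, 2), 0), O) = Add(Pow(O, 2), O) = Add(O, Pow(O, 2)))
Function('h')(U, F) = Add(56, Mul(F, Add(F, U))) (Function('h')(U, F) = Add(Mul(Add(F, U), F), Mul(7, Add(1, 7))) = Add(Mul(F, Add(F, U)), Mul(7, 8)) = Add(Mul(F, Add(F, U)), 56) = Add(56, Mul(F, Add(F, U))))
Add(Function('h')(60, 21), Function('Q')(34, 51)) = Add(Add(56, Pow(21, 2), Mul(21, 60)), Add(3, 51)) = Add(Add(56, 441, 1260), 54) = Add(1757, 54) = 1811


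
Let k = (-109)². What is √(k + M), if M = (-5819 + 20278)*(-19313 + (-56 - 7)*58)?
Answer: 2*I*√83016993 ≈ 18223.0*I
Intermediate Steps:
k = 11881
M = -332079853 (M = 14459*(-19313 - 63*58) = 14459*(-19313 - 3654) = 14459*(-22967) = -332079853)
√(k + M) = √(11881 - 332079853) = √(-332067972) = 2*I*√83016993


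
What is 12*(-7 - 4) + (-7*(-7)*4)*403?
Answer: 78856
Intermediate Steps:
12*(-7 - 4) + (-7*(-7)*4)*403 = 12*(-11) + (49*4)*403 = -132 + 196*403 = -132 + 78988 = 78856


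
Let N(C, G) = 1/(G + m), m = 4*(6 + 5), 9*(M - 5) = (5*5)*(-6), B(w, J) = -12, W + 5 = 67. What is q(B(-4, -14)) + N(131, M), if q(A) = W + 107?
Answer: 16396/97 ≈ 169.03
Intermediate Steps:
W = 62 (W = -5 + 67 = 62)
q(A) = 169 (q(A) = 62 + 107 = 169)
M = -35/3 (M = 5 + ((5*5)*(-6))/9 = 5 + (25*(-6))/9 = 5 + (⅑)*(-150) = 5 - 50/3 = -35/3 ≈ -11.667)
m = 44 (m = 4*11 = 44)
N(C, G) = 1/(44 + G) (N(C, G) = 1/(G + 44) = 1/(44 + G))
q(B(-4, -14)) + N(131, M) = 169 + 1/(44 - 35/3) = 169 + 1/(97/3) = 169 + 3/97 = 16396/97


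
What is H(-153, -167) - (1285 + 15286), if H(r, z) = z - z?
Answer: -16571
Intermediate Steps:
H(r, z) = 0
H(-153, -167) - (1285 + 15286) = 0 - (1285 + 15286) = 0 - 1*16571 = 0 - 16571 = -16571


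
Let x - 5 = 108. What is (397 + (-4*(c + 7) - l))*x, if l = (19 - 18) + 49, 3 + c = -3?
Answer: 38759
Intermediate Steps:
c = -6 (c = -3 - 3 = -6)
l = 50 (l = 1 + 49 = 50)
x = 113 (x = 5 + 108 = 113)
(397 + (-4*(c + 7) - l))*x = (397 + (-4*(-6 + 7) - 1*50))*113 = (397 + (-4*1 - 50))*113 = (397 + (-4 - 50))*113 = (397 - 54)*113 = 343*113 = 38759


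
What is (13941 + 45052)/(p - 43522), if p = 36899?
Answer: -58993/6623 ≈ -8.9073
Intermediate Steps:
(13941 + 45052)/(p - 43522) = (13941 + 45052)/(36899 - 43522) = 58993/(-6623) = 58993*(-1/6623) = -58993/6623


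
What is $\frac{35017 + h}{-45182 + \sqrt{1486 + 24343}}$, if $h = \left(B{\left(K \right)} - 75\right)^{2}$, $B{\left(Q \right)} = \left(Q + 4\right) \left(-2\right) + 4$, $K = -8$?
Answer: $- \frac{1761465452}{2041387295} - \frac{38986 \sqrt{25829}}{2041387295} \approx -0.86595$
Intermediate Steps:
$B{\left(Q \right)} = -4 - 2 Q$ ($B{\left(Q \right)} = \left(4 + Q\right) \left(-2\right) + 4 = \left(-8 - 2 Q\right) + 4 = -4 - 2 Q$)
$h = 3969$ ($h = \left(\left(-4 - -16\right) - 75\right)^{2} = \left(\left(-4 + 16\right) - 75\right)^{2} = \left(12 - 75\right)^{2} = \left(-63\right)^{2} = 3969$)
$\frac{35017 + h}{-45182 + \sqrt{1486 + 24343}} = \frac{35017 + 3969}{-45182 + \sqrt{1486 + 24343}} = \frac{38986}{-45182 + \sqrt{25829}}$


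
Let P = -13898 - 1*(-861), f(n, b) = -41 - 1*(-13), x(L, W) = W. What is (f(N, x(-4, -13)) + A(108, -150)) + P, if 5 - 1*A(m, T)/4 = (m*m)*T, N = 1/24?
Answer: 6985355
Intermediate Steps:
N = 1/24 ≈ 0.041667
f(n, b) = -28 (f(n, b) = -41 + 13 = -28)
A(m, T) = 20 - 4*T*m² (A(m, T) = 20 - 4*m*m*T = 20 - 4*m²*T = 20 - 4*T*m²)
P = -13037 (P = -13898 + 861 = -13037)
(f(N, x(-4, -13)) + A(108, -150)) + P = (-28 + (20 - 4*(-150)*108²)) - 13037 = (-28 + (20 - 4*(-150)*11664)) - 13037 = (-28 + (20 + 6998400)) - 13037 = (-28 + 6998420) - 13037 = 6998392 - 13037 = 6985355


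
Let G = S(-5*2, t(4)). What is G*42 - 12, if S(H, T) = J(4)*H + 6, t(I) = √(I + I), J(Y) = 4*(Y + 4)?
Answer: -13200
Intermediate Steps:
J(Y) = 16 + 4*Y (J(Y) = 4*(4 + Y) = 16 + 4*Y)
t(I) = √2*√I (t(I) = √(2*I) = √2*√I)
S(H, T) = 6 + 32*H (S(H, T) = (16 + 4*4)*H + 6 = (16 + 16)*H + 6 = 32*H + 6 = 6 + 32*H)
G = -314 (G = 6 + 32*(-5*2) = 6 + 32*(-10) = 6 - 320 = -314)
G*42 - 12 = -314*42 - 12 = -13188 - 12 = -13200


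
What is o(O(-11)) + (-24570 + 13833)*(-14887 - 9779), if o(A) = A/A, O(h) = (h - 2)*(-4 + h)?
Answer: 264838843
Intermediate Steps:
O(h) = (-4 + h)*(-2 + h) (O(h) = (-2 + h)*(-4 + h) = (-4 + h)*(-2 + h))
o(A) = 1
o(O(-11)) + (-24570 + 13833)*(-14887 - 9779) = 1 + (-24570 + 13833)*(-14887 - 9779) = 1 - 10737*(-24666) = 1 + 264838842 = 264838843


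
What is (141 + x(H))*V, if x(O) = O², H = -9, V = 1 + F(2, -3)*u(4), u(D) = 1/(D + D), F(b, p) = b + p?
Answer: 777/4 ≈ 194.25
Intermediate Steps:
u(D) = 1/(2*D)
V = 7/8 (V = 1 + (2 - 3)*((½)/4) = 1 - 1/(2*4) = 1 - 1*⅛ = 1 - ⅛ = 7/8 ≈ 0.87500)
(141 + x(H))*V = (141 + (-9)²)*(7/8) = (141 + 81)*(7/8) = 222*(7/8) = 777/4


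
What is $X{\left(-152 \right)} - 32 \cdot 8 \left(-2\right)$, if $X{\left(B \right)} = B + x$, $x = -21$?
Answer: $339$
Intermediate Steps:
$X{\left(B \right)} = -21 + B$ ($X{\left(B \right)} = B - 21 = -21 + B$)
$X{\left(-152 \right)} - 32 \cdot 8 \left(-2\right) = \left(-21 - 152\right) - 32 \cdot 8 \left(-2\right) = -173 - 256 \left(-2\right) = -173 - -512 = -173 + 512 = 339$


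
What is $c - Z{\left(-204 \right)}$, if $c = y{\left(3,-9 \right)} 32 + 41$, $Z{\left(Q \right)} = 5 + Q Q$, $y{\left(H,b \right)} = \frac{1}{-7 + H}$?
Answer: $-41588$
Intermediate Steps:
$Z{\left(Q \right)} = 5 + Q^{2}$
$c = 33$ ($c = \frac{1}{-7 + 3} \cdot 32 + 41 = \frac{1}{-4} \cdot 32 + 41 = \left(- \frac{1}{4}\right) 32 + 41 = -8 + 41 = 33$)
$c - Z{\left(-204 \right)} = 33 - \left(5 + \left(-204\right)^{2}\right) = 33 - \left(5 + 41616\right) = 33 - 41621 = -41588$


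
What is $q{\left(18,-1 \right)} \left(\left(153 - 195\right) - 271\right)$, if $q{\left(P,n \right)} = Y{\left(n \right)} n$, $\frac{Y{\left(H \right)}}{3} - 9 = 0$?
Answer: $8451$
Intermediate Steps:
$Y{\left(H \right)} = 27$ ($Y{\left(H \right)} = 27 + 3 \cdot 0 = 27 + 0 = 27$)
$q{\left(P,n \right)} = 27 n$
$q{\left(18,-1 \right)} \left(\left(153 - 195\right) - 271\right) = 27 \left(-1\right) \left(\left(153 - 195\right) - 271\right) = - 27 \left(\left(153 - 195\right) - 271\right) = - 27 \left(-42 - 271\right) = \left(-27\right) \left(-313\right) = 8451$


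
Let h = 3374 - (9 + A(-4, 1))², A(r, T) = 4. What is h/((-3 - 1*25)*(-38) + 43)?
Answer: 3205/1107 ≈ 2.8952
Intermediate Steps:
h = 3205 (h = 3374 - (9 + 4)² = 3374 - 1*13² = 3374 - 1*169 = 3374 - 169 = 3205)
h/((-3 - 1*25)*(-38) + 43) = 3205/((-3 - 1*25)*(-38) + 43) = 3205/((-3 - 25)*(-38) + 43) = 3205/(-28*(-38) + 43) = 3205/(1064 + 43) = 3205/1107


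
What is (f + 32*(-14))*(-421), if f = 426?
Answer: 9262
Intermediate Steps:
(f + 32*(-14))*(-421) = (426 + 32*(-14))*(-421) = (426 - 448)*(-421) = -22*(-421) = 9262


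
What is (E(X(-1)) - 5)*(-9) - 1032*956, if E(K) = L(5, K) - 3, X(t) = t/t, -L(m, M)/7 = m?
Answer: -986205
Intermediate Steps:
L(m, M) = -7*m
X(t) = 1
E(K) = -38 (E(K) = -7*5 - 3 = -35 - 3 = -38)
(E(X(-1)) - 5)*(-9) - 1032*956 = (-38 - 5)*(-9) - 1032*956 = -43*(-9) - 986592 = 387 - 986592 = -986205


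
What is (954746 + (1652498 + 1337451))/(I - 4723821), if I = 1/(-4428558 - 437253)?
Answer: -19194140322645/22985220183832 ≈ -0.83506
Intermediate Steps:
I = -1/4865811 (I = 1/(-4865811) = -1/4865811 ≈ -2.0552e-7)
(954746 + (1652498 + 1337451))/(I - 4723821) = (954746 + (1652498 + 1337451))/(-1/4865811 - 4723821) = (954746 + 2989949)/(-22985220183832/4865811) = 3944695*(-4865811/22985220183832) = -19194140322645/22985220183832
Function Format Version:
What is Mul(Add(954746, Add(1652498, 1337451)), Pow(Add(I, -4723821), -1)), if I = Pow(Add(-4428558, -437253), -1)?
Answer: Rational(-19194140322645, 22985220183832) ≈ -0.83506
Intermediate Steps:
I = Rational(-1, 4865811) (I = Pow(-4865811, -1) = Rational(-1, 4865811) ≈ -2.0552e-7)
Mul(Add(954746, Add(1652498, 1337451)), Pow(Add(I, -4723821), -1)) = Mul(Add(954746, Add(1652498, 1337451)), Pow(Add(Rational(-1, 4865811), -4723821), -1)) = Mul(Add(954746, 2989949), Pow(Rational(-22985220183832, 4865811), -1)) = Mul(3944695, Rational(-4865811, 22985220183832)) = Rational(-19194140322645, 22985220183832)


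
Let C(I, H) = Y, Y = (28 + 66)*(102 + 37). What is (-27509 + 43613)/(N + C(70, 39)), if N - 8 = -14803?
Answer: -16104/1729 ≈ -9.3141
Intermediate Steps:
Y = 13066 (Y = 94*139 = 13066)
C(I, H) = 13066
N = -14795 (N = 8 - 14803 = -14795)
(-27509 + 43613)/(N + C(70, 39)) = (-27509 + 43613)/(-14795 + 13066) = 16104/(-1729) = 16104*(-1/1729) = -16104/1729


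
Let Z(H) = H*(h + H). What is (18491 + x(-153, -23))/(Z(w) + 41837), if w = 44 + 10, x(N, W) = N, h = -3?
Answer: 18338/44591 ≈ 0.41125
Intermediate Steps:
w = 54
Z(H) = H*(-3 + H)
(18491 + x(-153, -23))/(Z(w) + 41837) = (18491 - 153)/(54*(-3 + 54) + 41837) = 18338/(54*51 + 41837) = 18338/(2754 + 41837) = 18338/44591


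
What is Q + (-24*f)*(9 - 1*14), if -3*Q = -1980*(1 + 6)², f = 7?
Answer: 33180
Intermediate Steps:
Q = 32340 (Q = -(-660)*(1 + 6)² = -(-660)*7² = -(-660)*49 = -⅓*(-97020) = 32340)
Q + (-24*f)*(9 - 1*14) = 32340 + (-24*7)*(9 - 1*14) = 32340 - 168*(9 - 14) = 32340 - 168*(-5) = 32340 + 840 = 33180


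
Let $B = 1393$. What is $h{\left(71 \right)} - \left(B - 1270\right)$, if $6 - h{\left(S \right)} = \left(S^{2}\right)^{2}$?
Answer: $-25411798$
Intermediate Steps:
$h{\left(S \right)} = 6 - S^{4}$ ($h{\left(S \right)} = 6 - \left(S^{2}\right)^{2} = 6 - S^{4}$)
$h{\left(71 \right)} - \left(B - 1270\right) = \left(6 - 71^{4}\right) - \left(1393 - 1270\right) = \left(6 - 25411681\right) - 123 = -25411675 - 123 = -25411798$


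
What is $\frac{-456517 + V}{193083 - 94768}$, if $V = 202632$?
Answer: $- \frac{50777}{19663} \approx -2.5824$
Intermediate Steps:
$\frac{-456517 + V}{193083 - 94768} = \frac{-456517 + 202632}{193083 - 94768} = - \frac{253885}{98315} = \left(-253885\right) \frac{1}{98315} = - \frac{50777}{19663}$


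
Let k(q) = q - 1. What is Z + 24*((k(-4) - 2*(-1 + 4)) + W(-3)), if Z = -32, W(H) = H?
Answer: -368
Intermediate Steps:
k(q) = -1 + q
Z + 24*((k(-4) - 2*(-1 + 4)) + W(-3)) = -32 + 24*(((-1 - 4) - 2*(-1 + 4)) - 3) = -32 + 24*((-5 - 2*3) - 3) = -32 + 24*((-5 - 6) - 3) = -32 + 24*(-11 - 3) = -32 + 24*(-14) = -32 - 336 = -368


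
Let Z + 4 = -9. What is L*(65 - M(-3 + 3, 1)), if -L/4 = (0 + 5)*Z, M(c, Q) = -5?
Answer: 18200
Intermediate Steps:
Z = -13 (Z = -4 - 9 = -13)
L = 260 (L = -4*(0 + 5)*(-13) = -20*(-13) = -4*(-65) = 260)
L*(65 - M(-3 + 3, 1)) = 260*(65 - 1*(-5)) = 260*(65 + 5) = 260*70 = 18200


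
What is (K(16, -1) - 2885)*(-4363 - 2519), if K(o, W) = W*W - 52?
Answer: 20205552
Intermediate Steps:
K(o, W) = -52 + W² (K(o, W) = W² - 52 = -52 + W²)
(K(16, -1) - 2885)*(-4363 - 2519) = ((-52 + (-1)²) - 2885)*(-4363 - 2519) = ((-52 + 1) - 2885)*(-6882) = (-51 - 2885)*(-6882) = -2936*(-6882) = 20205552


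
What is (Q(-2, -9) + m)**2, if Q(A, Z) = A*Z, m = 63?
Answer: 6561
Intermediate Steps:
(Q(-2, -9) + m)**2 = (-2*(-9) + 63)**2 = (18 + 63)**2 = 81**2 = 6561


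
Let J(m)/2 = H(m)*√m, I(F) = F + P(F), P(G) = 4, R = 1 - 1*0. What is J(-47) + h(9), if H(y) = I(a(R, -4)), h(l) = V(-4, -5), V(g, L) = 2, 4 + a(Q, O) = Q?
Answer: 2 + 2*I*√47 ≈ 2.0 + 13.711*I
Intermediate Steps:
R = 1 (R = 1 + 0 = 1)
a(Q, O) = -4 + Q
I(F) = 4 + F (I(F) = F + 4 = 4 + F)
h(l) = 2
H(y) = 1 (H(y) = 4 + (-4 + 1) = 4 - 3 = 1)
J(m) = 2*√m (J(m) = 2*(1*√m) = 2*√m)
J(-47) + h(9) = 2*√(-47) + 2 = 2*(I*√47) + 2 = 2*I*√47 + 2 = 2 + 2*I*√47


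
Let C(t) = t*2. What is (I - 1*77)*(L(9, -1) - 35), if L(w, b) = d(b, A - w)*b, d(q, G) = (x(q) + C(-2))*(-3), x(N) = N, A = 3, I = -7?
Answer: 4200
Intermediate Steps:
C(t) = 2*t
d(q, G) = 12 - 3*q (d(q, G) = (q + 2*(-2))*(-3) = (q - 4)*(-3) = (-4 + q)*(-3) = 12 - 3*q)
L(w, b) = b*(12 - 3*b) (L(w, b) = (12 - 3*b)*b = b*(12 - 3*b))
(I - 1*77)*(L(9, -1) - 35) = (-7 - 1*77)*(3*(-1)*(4 - 1*(-1)) - 35) = (-7 - 77)*(3*(-1)*(4 + 1) - 35) = -84*(3*(-1)*5 - 35) = -84*(-15 - 35) = -84*(-50) = 4200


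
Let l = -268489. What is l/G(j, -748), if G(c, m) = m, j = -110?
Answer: 268489/748 ≈ 358.94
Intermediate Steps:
l/G(j, -748) = -268489/(-748) = -268489*(-1/748) = 268489/748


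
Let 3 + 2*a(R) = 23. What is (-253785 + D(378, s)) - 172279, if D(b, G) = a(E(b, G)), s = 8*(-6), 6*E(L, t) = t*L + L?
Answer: -426054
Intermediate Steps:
E(L, t) = L/6 + L*t/6 (E(L, t) = (t*L + L)/6 = (L*t + L)/6 = (L + L*t)/6 = L/6 + L*t/6)
s = -48
a(R) = 10 (a(R) = -3/2 + (½)*23 = -3/2 + 23/2 = 10)
D(b, G) = 10
(-253785 + D(378, s)) - 172279 = (-253785 + 10) - 172279 = -253775 - 172279 = -426054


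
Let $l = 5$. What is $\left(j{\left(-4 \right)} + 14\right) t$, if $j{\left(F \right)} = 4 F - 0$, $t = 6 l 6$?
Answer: $-360$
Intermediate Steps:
$t = 180$ ($t = 6 \cdot 5 \cdot 6 = 30 \cdot 6 = 180$)
$j{\left(F \right)} = 4 F$ ($j{\left(F \right)} = 4 F + 0 = 4 F$)
$\left(j{\left(-4 \right)} + 14\right) t = \left(4 \left(-4\right) + 14\right) 180 = \left(-16 + 14\right) 180 = \left(-2\right) 180 = -360$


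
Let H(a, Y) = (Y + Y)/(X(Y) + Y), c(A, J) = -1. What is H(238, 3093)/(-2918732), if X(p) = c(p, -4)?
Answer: -3093/4512359672 ≈ -6.8545e-7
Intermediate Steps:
X(p) = -1
H(a, Y) = 2*Y/(-1 + Y) (H(a, Y) = (Y + Y)/(-1 + Y) = (2*Y)/(-1 + Y) = 2*Y/(-1 + Y))
H(238, 3093)/(-2918732) = (2*3093/(-1 + 3093))/(-2918732) = (2*3093/3092)*(-1/2918732) = (2*3093*(1/3092))*(-1/2918732) = (3093/1546)*(-1/2918732) = -3093/4512359672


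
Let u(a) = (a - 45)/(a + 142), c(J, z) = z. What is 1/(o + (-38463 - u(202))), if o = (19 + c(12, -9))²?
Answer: -344/13197029 ≈ -2.6066e-5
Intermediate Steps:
o = 100 (o = (19 - 9)² = 10² = 100)
u(a) = (-45 + a)/(142 + a)
1/(o + (-38463 - u(202))) = 1/(100 + (-38463 - (-45 + 202)/(142 + 202))) = 1/(100 + (-38463 - 157/344)) = 1/(100 - 13231429/344) = 1/(-13197029/344) = -344/13197029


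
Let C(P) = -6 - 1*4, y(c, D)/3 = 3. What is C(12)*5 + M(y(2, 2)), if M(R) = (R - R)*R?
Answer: -50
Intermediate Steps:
y(c, D) = 9 (y(c, D) = 3*3 = 9)
C(P) = -10 (C(P) = -6 - 4 = -10)
M(R) = 0 (M(R) = 0*R = 0)
C(12)*5 + M(y(2, 2)) = -10*5 + 0 = -50 + 0 = -50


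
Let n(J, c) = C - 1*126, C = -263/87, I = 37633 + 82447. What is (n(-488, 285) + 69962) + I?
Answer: 16522429/87 ≈ 1.8991e+5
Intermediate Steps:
I = 120080
C = -263/87 (C = -263*1/87 = -263/87 ≈ -3.0230)
n(J, c) = -11225/87 (n(J, c) = -263/87 - 1*126 = -263/87 - 126 = -11225/87)
(n(-488, 285) + 69962) + I = (-11225/87 + 69962) + 120080 = 6075469/87 + 120080 = 16522429/87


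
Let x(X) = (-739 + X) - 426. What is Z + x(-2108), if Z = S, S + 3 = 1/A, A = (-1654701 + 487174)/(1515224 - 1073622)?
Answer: -3825260054/1167527 ≈ -3276.4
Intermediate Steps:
A = -1167527/441602 ≈ -2.6438
x(X) = -1165 + X
S = -3944183/1167527 (S = -3 + 1/(-1167527/441602) = -3 - 441602/1167527 = -3944183/1167527 ≈ -3.3782)
Z = -3944183/1167527 ≈ -3.3782
Z + x(-2108) = -3944183/1167527 + (-1165 - 2108) = -3944183/1167527 - 3273 = -3825260054/1167527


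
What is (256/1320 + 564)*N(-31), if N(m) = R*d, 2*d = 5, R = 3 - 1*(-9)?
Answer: 186184/11 ≈ 16926.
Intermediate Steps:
R = 12 (R = 3 + 9 = 12)
d = 5/2 (d = (½)*5 = 5/2 ≈ 2.5000)
N(m) = 30 (N(m) = 12*(5/2) = 30)
(256/1320 + 564)*N(-31) = (256/1320 + 564)*30 = (256*(1/1320) + 564)*30 = (32/165 + 564)*30 = (93092/165)*30 = 186184/11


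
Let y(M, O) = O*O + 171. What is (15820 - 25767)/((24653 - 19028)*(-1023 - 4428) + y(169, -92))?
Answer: 9947/30653240 ≈ 0.00032450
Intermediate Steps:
y(M, O) = 171 + O² (y(M, O) = O² + 171 = 171 + O²)
(15820 - 25767)/((24653 - 19028)*(-1023 - 4428) + y(169, -92)) = (15820 - 25767)/((24653 - 19028)*(-1023 - 4428) + (171 + (-92)²)) = -9947/(5625*(-5451) + (171 + 8464)) = -9947/(-30661875 + 8635) = -9947/(-30653240) = -9947*(-1/30653240) = 9947/30653240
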